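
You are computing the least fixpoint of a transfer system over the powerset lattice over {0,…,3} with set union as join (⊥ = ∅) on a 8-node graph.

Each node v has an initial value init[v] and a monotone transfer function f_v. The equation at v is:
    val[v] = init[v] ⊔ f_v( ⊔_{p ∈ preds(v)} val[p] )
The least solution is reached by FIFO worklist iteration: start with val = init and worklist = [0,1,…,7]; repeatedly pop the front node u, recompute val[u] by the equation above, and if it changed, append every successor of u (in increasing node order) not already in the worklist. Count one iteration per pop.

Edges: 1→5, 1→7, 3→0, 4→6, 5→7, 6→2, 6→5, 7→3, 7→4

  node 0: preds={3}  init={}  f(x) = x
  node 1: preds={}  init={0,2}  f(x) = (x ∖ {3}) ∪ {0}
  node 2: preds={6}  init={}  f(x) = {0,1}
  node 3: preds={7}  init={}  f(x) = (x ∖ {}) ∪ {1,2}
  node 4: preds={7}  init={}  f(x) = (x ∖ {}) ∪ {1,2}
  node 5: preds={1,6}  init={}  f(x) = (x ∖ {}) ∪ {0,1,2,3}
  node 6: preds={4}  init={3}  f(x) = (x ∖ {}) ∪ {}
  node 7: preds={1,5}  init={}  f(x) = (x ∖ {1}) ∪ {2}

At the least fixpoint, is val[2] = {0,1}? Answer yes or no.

yes

Iteration log — 17 steps:
  step 1. node 0  ⊔preds={}  new={}  stable
  step 2. node 1  ⊔preds={}  new={0,2}  stable
  step 3. node 2  ⊔preds={3}  new={0,1}  old={}  +wl: 
  step 4. node 3  ⊔preds={}  new={1,2}  old={}  +wl: 0
  step 5. node 4  ⊔preds={}  new={1,2}  old={}  +wl: 
  step 6. node 5  ⊔preds={0,2,3}  new={0,1,2,3}  old={}  +wl: 
  step 7. node 6  ⊔preds={1,2}  new={1,2,3}  old={3}  +wl: 2,5
  step 8. node 7  ⊔preds={0,1,2,3}  new={0,2,3}  old={}  +wl: 3,4
  step 9. node 0  ⊔preds={1,2}  new={1,2}  old={}  +wl: 
  step 10. node 2  ⊔preds={1,2,3}  new={0,1}  stable
  step 11. node 5  ⊔preds={0,1,2,3}  new={0,1,2,3}  stable
  step 12. node 3  ⊔preds={0,2,3}  new={0,1,2,3}  old={1,2}  +wl: 0
  step 13. node 4  ⊔preds={0,2,3}  new={0,1,2,3}  old={1,2}  +wl: 6
  step 14. node 0  ⊔preds={0,1,2,3}  new={0,1,2,3}  old={1,2}  +wl: 
  step 15. node 6  ⊔preds={0,1,2,3}  new={0,1,2,3}  old={1,2,3}  +wl: 2,5
  step 16. node 2  ⊔preds={0,1,2,3}  new={0,1}  stable
  step 17. node 5  ⊔preds={0,1,2,3}  new={0,1,2,3}  stable

Least fixpoint reached:
  node 0: {0,1,2,3}
  node 1: {0,2}
  node 2: {0,1}
  node 3: {0,1,2,3}
  node 4: {0,1,2,3}
  node 5: {0,1,2,3}
  node 6: {0,1,2,3}
  node 7: {0,2,3}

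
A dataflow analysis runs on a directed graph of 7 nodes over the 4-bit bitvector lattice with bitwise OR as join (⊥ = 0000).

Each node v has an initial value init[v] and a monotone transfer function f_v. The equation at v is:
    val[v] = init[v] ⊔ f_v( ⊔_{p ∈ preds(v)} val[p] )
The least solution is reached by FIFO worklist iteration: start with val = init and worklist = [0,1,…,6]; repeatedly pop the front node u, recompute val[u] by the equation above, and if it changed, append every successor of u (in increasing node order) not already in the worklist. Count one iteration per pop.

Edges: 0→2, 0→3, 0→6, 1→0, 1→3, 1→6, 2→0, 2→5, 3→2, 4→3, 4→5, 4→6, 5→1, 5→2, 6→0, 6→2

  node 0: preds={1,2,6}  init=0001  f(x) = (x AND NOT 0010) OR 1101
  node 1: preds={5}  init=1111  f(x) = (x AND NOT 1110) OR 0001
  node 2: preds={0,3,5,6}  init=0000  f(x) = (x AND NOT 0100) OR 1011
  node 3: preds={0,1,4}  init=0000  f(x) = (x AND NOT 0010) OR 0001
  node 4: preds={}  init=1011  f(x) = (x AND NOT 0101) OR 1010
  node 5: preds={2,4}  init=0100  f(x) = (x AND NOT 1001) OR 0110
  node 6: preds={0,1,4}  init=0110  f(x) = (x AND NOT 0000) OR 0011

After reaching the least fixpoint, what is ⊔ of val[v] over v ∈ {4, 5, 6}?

1111

Worklist (10 pops):
  #1 pop 0: in=1111 → 1101 (was 0001); enqueue []
  #2 pop 1: in=0100 → 1111 (no change)
  #3 pop 2: in=1111 → 1011 (was 0000); enqueue [0]
  #4 pop 3: in=1111 → 1101 (was 0000); enqueue [2]
  #5 pop 4: in=0000 → 1011 (no change)
  #6 pop 5: in=1011 → 0110 (was 0100); enqueue [1]
  #7 pop 6: in=1111 → 1111 (was 0110); enqueue []
  #8 pop 0: in=1111 → 1101 (no change)
  #9 pop 2: in=1111 → 1011 (no change)
  #10 pop 1: in=0110 → 1111 (no change)

Fixpoint:
  val[0] = 1101
  val[1] = 1111
  val[2] = 1011
  val[3] = 1101
  val[4] = 1011
  val[5] = 0110
  val[6] = 1111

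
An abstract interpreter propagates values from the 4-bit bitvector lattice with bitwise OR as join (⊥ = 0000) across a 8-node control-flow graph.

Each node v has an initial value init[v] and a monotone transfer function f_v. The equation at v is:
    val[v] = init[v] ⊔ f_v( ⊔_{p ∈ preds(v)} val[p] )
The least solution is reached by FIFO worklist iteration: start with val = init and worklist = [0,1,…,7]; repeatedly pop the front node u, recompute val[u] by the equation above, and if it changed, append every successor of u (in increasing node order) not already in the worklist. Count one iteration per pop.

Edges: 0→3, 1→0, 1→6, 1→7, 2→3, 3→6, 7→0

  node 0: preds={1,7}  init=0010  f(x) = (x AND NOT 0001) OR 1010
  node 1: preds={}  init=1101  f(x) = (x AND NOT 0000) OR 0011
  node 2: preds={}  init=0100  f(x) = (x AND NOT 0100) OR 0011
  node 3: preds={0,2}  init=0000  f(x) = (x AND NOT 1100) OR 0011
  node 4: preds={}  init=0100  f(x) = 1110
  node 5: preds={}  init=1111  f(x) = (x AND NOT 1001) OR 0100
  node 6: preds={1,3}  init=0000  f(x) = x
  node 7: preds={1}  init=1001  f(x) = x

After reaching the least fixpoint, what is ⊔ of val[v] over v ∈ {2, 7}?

1111

Worklist (9 pops):
  #1 pop 0: in=1101 → 1110 (was 0010); enqueue []
  #2 pop 1: in=0000 → 1111 (was 1101); enqueue [0]
  #3 pop 2: in=0000 → 0111 (was 0100); enqueue []
  #4 pop 3: in=1111 → 0011 (was 0000); enqueue []
  #5 pop 4: in=0000 → 1110 (was 0100); enqueue []
  #6 pop 5: in=0000 → 1111 (no change)
  #7 pop 6: in=1111 → 1111 (was 0000); enqueue []
  #8 pop 7: in=1111 → 1111 (was 1001); enqueue []
  #9 pop 0: in=1111 → 1110 (no change)

Fixpoint:
  val[0] = 1110
  val[1] = 1111
  val[2] = 0111
  val[3] = 0011
  val[4] = 1110
  val[5] = 1111
  val[6] = 1111
  val[7] = 1111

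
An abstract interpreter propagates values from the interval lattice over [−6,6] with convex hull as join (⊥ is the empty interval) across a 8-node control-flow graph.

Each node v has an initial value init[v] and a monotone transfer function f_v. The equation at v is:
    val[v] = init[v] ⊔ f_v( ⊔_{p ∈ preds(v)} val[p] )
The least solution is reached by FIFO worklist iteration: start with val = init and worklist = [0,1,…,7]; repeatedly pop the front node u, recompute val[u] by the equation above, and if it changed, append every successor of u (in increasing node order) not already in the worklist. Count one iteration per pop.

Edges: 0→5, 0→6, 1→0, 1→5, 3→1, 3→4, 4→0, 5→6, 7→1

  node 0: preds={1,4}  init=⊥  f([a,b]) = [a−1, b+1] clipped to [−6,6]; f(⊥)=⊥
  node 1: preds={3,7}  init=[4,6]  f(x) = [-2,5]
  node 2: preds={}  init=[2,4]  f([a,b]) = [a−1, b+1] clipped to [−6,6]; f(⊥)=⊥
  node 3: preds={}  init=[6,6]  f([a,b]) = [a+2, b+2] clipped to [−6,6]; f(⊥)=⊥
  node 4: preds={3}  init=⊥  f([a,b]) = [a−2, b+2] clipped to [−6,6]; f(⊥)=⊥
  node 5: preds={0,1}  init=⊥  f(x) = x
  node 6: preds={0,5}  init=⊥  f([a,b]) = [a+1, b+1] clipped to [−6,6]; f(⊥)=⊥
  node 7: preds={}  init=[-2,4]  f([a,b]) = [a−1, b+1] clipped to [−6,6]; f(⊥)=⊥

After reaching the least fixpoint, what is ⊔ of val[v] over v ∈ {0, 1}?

Trace (11 dequeues):
  [1] u=0 | in [4,6] | out [3,6] | prev ⊥ | push {}
  [2] u=1 | in [-2,6] | out [-2,6] | prev [4,6] | push {0}
  [3] u=2 | in ⊥ | out [2,4] | ==
  [4] u=3 | in ⊥ | out [6,6] | ==
  [5] u=4 | in [6,6] | out [4,6] | prev ⊥ | push {}
  [6] u=5 | in [-2,6] | out [-2,6] | prev ⊥ | push {}
  [7] u=6 | in [-2,6] | out [-1,6] | prev ⊥ | push {}
  [8] u=7 | in ⊥ | out [-2,4] | ==
  [9] u=0 | in [-2,6] | out [-3,6] | prev [3,6] | push {5,6}
  [10] u=5 | in [-3,6] | out [-3,6] | prev [-2,6] | push {}
  [11] u=6 | in [-3,6] | out [-2,6] | prev [-1,6] | push {}

Converged values:
  [0] [-3,6]
  [1] [-2,6]
  [2] [2,4]
  [3] [6,6]
  [4] [4,6]
  [5] [-3,6]
  [6] [-2,6]
  [7] [-2,4]

[-3,6]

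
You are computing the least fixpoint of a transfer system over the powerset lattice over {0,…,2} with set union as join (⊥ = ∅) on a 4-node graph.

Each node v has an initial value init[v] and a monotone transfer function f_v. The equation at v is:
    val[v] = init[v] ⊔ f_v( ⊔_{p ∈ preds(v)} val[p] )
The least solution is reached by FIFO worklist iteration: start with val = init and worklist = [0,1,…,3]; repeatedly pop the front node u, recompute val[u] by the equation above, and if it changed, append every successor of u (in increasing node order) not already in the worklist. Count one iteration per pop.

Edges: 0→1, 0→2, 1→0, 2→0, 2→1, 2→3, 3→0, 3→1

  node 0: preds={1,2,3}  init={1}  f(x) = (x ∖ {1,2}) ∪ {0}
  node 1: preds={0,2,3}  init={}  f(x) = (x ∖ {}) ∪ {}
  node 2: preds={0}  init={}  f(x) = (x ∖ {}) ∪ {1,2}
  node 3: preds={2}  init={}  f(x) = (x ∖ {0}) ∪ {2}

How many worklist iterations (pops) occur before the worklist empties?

Trace (7 dequeues):
  [1] u=0 | in {} | out {0,1} | prev {1} | push {}
  [2] u=1 | in {0,1} | out {0,1} | prev {} | push {0}
  [3] u=2 | in {0,1} | out {0,1,2} | prev {} | push {1}
  [4] u=3 | in {0,1,2} | out {1,2} | prev {} | push {}
  [5] u=0 | in {0,1,2} | out {0,1} | ==
  [6] u=1 | in {0,1,2} | out {0,1,2} | prev {0,1} | push {0}
  [7] u=0 | in {0,1,2} | out {0,1} | ==

Converged values:
  [0] {0,1}
  [1] {0,1,2}
  [2] {0,1,2}
  [3] {1,2}

7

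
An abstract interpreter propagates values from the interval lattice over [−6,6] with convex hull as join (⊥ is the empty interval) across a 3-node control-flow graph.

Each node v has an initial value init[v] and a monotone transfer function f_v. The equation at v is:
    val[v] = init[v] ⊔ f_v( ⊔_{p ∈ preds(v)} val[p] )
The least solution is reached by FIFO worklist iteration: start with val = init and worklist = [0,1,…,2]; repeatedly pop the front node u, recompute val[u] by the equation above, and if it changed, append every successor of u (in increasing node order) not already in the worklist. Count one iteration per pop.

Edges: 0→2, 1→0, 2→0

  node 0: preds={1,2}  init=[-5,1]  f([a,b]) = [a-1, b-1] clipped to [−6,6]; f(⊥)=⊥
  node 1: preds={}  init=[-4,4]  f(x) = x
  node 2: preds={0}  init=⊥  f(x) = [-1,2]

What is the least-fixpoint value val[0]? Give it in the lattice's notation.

Iteration log — 4 steps:
  step 1. node 0  ⊔preds=[-4,4]  new=[-5,3]  old=[-5,1]  +wl: 
  step 2. node 1  ⊔preds=⊥  new=[-4,4]  stable
  step 3. node 2  ⊔preds=[-5,3]  new=[-1,2]  old=⊥  +wl: 0
  step 4. node 0  ⊔preds=[-4,4]  new=[-5,3]  stable

Least fixpoint reached:
  node 0: [-5,3]
  node 1: [-4,4]
  node 2: [-1,2]

[-5,3]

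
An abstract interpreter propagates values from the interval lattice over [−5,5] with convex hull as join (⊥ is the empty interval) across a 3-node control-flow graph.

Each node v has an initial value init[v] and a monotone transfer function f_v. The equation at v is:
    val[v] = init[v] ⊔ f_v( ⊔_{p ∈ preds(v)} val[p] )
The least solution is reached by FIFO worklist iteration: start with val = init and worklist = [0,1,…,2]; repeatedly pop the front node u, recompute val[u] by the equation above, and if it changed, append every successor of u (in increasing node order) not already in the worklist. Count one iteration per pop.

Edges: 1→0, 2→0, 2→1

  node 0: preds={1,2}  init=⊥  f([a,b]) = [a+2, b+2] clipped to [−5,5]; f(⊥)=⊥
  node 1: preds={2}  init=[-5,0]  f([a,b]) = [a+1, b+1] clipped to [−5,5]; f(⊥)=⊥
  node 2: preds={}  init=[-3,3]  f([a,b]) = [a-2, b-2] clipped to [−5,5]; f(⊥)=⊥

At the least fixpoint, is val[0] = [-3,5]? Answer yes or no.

Worklist (4 pops):
  #1 pop 0: in=[-5,3] → [-3,5] (was ⊥); enqueue []
  #2 pop 1: in=[-3,3] → [-5,4] (was [-5,0]); enqueue [0]
  #3 pop 2: in=⊥ → [-3,3] (no change)
  #4 pop 0: in=[-5,4] → [-3,5] (no change)

Fixpoint:
  val[0] = [-3,5]
  val[1] = [-5,4]
  val[2] = [-3,3]

yes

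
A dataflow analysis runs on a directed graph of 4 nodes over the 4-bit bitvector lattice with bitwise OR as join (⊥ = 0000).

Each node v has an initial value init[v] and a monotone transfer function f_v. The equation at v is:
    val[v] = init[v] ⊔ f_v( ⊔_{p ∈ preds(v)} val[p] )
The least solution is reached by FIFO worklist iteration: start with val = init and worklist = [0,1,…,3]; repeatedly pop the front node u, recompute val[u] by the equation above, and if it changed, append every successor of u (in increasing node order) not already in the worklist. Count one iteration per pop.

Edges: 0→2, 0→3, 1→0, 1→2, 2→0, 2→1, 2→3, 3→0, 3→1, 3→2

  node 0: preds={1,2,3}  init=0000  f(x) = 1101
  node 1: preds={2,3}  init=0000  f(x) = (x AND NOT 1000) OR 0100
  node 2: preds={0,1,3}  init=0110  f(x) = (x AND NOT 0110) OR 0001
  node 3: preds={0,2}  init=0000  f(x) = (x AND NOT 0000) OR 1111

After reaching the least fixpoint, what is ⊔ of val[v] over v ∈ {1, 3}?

Trace (8 dequeues):
  [1] u=0 | in 0110 | out 1101 | prev 0000 | push {}
  [2] u=1 | in 0110 | out 0110 | prev 0000 | push {0}
  [3] u=2 | in 1111 | out 1111 | prev 0110 | push {1}
  [4] u=3 | in 1111 | out 1111 | prev 0000 | push {2}
  [5] u=0 | in 1111 | out 1101 | ==
  [6] u=1 | in 1111 | out 0111 | prev 0110 | push {0}
  [7] u=2 | in 1111 | out 1111 | ==
  [8] u=0 | in 1111 | out 1101 | ==

Converged values:
  [0] 1101
  [1] 0111
  [2] 1111
  [3] 1111

1111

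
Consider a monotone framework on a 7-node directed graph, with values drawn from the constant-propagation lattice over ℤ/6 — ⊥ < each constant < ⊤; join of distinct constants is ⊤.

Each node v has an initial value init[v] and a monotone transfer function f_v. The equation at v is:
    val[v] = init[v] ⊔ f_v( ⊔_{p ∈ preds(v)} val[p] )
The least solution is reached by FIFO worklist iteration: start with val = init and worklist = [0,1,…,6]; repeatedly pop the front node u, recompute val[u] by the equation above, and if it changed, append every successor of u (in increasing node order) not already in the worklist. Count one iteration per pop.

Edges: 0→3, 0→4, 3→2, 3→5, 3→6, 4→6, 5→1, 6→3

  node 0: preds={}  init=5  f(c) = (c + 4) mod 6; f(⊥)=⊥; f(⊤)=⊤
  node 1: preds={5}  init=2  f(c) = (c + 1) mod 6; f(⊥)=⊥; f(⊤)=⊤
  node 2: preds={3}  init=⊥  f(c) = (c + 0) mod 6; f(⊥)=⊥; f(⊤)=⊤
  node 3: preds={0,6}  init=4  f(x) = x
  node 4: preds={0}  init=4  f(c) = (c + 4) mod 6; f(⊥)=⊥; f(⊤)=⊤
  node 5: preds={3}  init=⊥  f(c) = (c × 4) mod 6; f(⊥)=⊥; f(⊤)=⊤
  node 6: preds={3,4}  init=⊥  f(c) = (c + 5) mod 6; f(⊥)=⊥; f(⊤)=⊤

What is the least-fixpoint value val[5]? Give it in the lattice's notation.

Iteration log — 10 steps:
  step 1. node 0  ⊔preds=⊥  new=5  stable
  step 2. node 1  ⊔preds=⊥  new=2  stable
  step 3. node 2  ⊔preds=4  new=4  old=⊥  +wl: 
  step 4. node 3  ⊔preds=5  new=⊤  old=4  +wl: 2
  step 5. node 4  ⊔preds=5  new=⊤  old=4  +wl: 
  step 6. node 5  ⊔preds=⊤  new=⊤  old=⊥  +wl: 1
  step 7. node 6  ⊔preds=⊤  new=⊤  old=⊥  +wl: 3
  step 8. node 2  ⊔preds=⊤  new=⊤  old=4  +wl: 
  step 9. node 1  ⊔preds=⊤  new=⊤  old=2  +wl: 
  step 10. node 3  ⊔preds=⊤  new=⊤  stable

Least fixpoint reached:
  node 0: 5
  node 1: ⊤
  node 2: ⊤
  node 3: ⊤
  node 4: ⊤
  node 5: ⊤
  node 6: ⊤

⊤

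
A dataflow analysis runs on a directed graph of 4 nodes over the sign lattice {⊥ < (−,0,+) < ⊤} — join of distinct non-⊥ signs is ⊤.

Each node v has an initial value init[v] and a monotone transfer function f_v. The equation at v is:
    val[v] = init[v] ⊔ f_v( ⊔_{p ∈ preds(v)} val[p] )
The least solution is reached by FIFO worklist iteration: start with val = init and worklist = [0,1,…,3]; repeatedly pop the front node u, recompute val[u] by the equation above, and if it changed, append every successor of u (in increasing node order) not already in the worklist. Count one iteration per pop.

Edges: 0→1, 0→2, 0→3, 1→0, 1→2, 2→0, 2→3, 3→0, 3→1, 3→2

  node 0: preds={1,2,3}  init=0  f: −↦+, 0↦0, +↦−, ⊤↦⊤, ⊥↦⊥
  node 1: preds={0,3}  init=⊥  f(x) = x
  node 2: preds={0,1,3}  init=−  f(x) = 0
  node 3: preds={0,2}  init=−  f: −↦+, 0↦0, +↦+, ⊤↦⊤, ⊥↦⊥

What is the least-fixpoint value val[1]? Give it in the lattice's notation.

⊤

Trace (7 dequeues):
  [1] u=0 | in − | out ⊤ | prev 0 | push {}
  [2] u=1 | in ⊤ | out ⊤ | prev ⊥ | push {0}
  [3] u=2 | in ⊤ | out ⊤ | prev − | push {}
  [4] u=3 | in ⊤ | out ⊤ | prev − | push {1,2}
  [5] u=0 | in ⊤ | out ⊤ | ==
  [6] u=1 | in ⊤ | out ⊤ | ==
  [7] u=2 | in ⊤ | out ⊤ | ==

Converged values:
  [0] ⊤
  [1] ⊤
  [2] ⊤
  [3] ⊤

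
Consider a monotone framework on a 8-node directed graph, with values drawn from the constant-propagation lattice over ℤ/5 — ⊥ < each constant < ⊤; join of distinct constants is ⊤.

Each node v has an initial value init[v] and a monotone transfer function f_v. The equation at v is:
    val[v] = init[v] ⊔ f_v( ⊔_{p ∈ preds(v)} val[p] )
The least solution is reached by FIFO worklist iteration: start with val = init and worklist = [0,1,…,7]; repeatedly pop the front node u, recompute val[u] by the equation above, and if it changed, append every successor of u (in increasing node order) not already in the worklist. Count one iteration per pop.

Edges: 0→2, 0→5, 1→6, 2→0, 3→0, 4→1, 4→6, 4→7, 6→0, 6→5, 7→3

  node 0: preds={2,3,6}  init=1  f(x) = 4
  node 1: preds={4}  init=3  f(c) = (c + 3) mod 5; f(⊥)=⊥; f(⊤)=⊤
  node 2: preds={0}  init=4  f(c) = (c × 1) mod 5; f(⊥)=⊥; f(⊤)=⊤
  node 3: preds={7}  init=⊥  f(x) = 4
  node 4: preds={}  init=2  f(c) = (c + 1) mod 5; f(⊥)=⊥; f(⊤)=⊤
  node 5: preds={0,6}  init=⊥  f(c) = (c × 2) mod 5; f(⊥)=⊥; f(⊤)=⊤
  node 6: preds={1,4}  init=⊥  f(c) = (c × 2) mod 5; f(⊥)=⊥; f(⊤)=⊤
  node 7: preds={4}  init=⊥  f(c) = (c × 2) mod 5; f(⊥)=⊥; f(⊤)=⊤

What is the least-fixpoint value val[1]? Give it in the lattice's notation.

Worklist (11 pops):
  #1 pop 0: in=4 → ⊤ (was 1); enqueue []
  #2 pop 1: in=2 → ⊤ (was 3); enqueue []
  #3 pop 2: in=⊤ → ⊤ (was 4); enqueue [0]
  #4 pop 3: in=⊥ → 4 (was ⊥); enqueue []
  #5 pop 4: in=⊥ → 2 (no change)
  #6 pop 5: in=⊤ → ⊤ (was ⊥); enqueue []
  #7 pop 6: in=⊤ → ⊤ (was ⊥); enqueue [5]
  #8 pop 7: in=2 → 4 (was ⊥); enqueue [3]
  #9 pop 0: in=⊤ → ⊤ (no change)
  #10 pop 5: in=⊤ → ⊤ (no change)
  #11 pop 3: in=4 → 4 (no change)

Fixpoint:
  val[0] = ⊤
  val[1] = ⊤
  val[2] = ⊤
  val[3] = 4
  val[4] = 2
  val[5] = ⊤
  val[6] = ⊤
  val[7] = 4

⊤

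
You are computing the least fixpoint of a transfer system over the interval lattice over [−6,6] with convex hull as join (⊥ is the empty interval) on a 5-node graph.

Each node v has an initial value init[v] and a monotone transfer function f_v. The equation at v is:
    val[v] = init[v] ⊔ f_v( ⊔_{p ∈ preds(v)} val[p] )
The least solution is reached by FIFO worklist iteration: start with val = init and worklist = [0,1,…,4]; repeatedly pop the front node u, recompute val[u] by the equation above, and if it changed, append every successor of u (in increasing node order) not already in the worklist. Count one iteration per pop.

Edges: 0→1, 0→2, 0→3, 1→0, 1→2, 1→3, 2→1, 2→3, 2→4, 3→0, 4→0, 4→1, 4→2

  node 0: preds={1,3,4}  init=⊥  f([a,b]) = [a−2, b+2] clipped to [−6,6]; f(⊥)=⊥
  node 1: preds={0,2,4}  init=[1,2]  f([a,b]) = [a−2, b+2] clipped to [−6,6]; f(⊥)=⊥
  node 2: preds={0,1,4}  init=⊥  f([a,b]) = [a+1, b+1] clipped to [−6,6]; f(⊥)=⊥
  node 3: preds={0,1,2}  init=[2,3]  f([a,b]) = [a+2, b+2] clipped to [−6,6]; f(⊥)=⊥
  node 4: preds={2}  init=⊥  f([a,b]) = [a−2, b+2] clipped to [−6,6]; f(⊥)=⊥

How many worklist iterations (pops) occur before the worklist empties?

Trace (15 dequeues):
  [1] u=0 | in [1,3] | out [-1,5] | prev ⊥ | push {}
  [2] u=1 | in [-1,5] | out [-3,6] | prev [1,2] | push {0}
  [3] u=2 | in [-3,6] | out [-2,6] | prev ⊥ | push {1}
  [4] u=3 | in [-3,6] | out [-1,6] | prev [2,3] | push {}
  [5] u=4 | in [-2,6] | out [-4,6] | prev ⊥ | push {2}
  [6] u=0 | in [-4,6] | out [-6,6] | prev [-1,5] | push {3}
  [7] u=1 | in [-6,6] | out [-6,6] | prev [-3,6] | push {0}
  [8] u=2 | in [-6,6] | out [-5,6] | prev [-2,6] | push {1,4}
  [9] u=3 | in [-6,6] | out [-4,6] | prev [-1,6] | push {}
  [10] u=0 | in [-6,6] | out [-6,6] | ==
  [11] u=1 | in [-6,6] | out [-6,6] | ==
  [12] u=4 | in [-5,6] | out [-6,6] | prev [-4,6] | push {0,1,2}
  [13] u=0 | in [-6,6] | out [-6,6] | ==
  [14] u=1 | in [-6,6] | out [-6,6] | ==
  [15] u=2 | in [-6,6] | out [-5,6] | ==

Converged values:
  [0] [-6,6]
  [1] [-6,6]
  [2] [-5,6]
  [3] [-4,6]
  [4] [-6,6]

15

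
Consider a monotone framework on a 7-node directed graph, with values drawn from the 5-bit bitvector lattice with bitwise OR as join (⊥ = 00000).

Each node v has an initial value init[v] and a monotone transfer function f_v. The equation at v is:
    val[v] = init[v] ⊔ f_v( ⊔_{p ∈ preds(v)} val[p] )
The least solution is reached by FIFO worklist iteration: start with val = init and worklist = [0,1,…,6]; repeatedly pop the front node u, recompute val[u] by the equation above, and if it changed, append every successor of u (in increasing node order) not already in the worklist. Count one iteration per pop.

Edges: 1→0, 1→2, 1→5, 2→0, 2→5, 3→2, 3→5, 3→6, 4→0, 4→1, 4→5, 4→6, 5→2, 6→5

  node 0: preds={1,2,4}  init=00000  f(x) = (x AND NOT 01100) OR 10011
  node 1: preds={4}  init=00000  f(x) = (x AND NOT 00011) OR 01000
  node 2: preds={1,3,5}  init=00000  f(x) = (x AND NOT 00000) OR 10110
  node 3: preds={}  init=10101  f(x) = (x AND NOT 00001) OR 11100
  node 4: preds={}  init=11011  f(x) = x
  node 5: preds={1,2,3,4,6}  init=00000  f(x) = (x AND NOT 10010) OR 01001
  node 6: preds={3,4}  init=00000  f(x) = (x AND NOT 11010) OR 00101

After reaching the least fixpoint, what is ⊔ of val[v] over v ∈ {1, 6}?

Iteration log — 10 steps:
  step 1. node 0  ⊔preds=11011  new=10011  old=00000  +wl: 
  step 2. node 1  ⊔preds=11011  new=11000  old=00000  +wl: 0
  step 3. node 2  ⊔preds=11101  new=11111  old=00000  +wl: 
  step 4. node 3  ⊔preds=00000  new=11101  old=10101  +wl: 2
  step 5. node 4  ⊔preds=00000  new=11011  stable
  step 6. node 5  ⊔preds=11111  new=01101  old=00000  +wl: 
  step 7. node 6  ⊔preds=11111  new=00101  old=00000  +wl: 5
  step 8. node 0  ⊔preds=11111  new=10011  stable
  step 9. node 2  ⊔preds=11101  new=11111  stable
  step 10. node 5  ⊔preds=11111  new=01101  stable

Least fixpoint reached:
  node 0: 10011
  node 1: 11000
  node 2: 11111
  node 3: 11101
  node 4: 11011
  node 5: 01101
  node 6: 00101

11101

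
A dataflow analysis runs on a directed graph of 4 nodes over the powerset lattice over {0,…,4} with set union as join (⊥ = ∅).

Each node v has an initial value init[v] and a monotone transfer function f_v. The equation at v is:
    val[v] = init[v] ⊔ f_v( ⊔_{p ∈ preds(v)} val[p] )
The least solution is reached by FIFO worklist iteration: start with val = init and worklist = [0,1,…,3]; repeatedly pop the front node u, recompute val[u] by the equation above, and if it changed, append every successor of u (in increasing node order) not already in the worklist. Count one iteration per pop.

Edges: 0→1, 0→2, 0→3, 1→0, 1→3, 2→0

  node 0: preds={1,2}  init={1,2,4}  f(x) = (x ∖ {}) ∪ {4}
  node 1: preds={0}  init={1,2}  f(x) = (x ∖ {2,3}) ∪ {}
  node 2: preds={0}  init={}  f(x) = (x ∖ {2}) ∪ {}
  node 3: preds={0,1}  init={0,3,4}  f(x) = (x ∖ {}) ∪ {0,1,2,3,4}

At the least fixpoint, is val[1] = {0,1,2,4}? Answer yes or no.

Worklist (5 pops):
  #1 pop 0: in={1,2} → {1,2,4} (no change)
  #2 pop 1: in={1,2,4} → {1,2,4} (was {1,2}); enqueue [0]
  #3 pop 2: in={1,2,4} → {1,4} (was {}); enqueue []
  #4 pop 3: in={1,2,4} → {0,1,2,3,4} (was {0,3,4}); enqueue []
  #5 pop 0: in={1,2,4} → {1,2,4} (no change)

Fixpoint:
  val[0] = {1,2,4}
  val[1] = {1,2,4}
  val[2] = {1,4}
  val[3] = {0,1,2,3,4}

no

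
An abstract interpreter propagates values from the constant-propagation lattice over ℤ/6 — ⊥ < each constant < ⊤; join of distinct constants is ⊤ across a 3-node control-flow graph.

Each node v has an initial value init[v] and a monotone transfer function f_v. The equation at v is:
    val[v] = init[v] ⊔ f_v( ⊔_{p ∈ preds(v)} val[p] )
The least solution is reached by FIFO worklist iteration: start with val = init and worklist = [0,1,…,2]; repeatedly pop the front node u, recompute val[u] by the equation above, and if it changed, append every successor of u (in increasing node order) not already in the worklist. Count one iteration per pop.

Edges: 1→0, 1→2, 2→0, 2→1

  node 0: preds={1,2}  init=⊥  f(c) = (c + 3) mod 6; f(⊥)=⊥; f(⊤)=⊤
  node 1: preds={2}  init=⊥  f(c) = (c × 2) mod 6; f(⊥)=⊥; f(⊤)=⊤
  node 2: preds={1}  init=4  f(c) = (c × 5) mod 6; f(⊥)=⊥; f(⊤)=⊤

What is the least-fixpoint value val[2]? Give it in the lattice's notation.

4

Trace (4 dequeues):
  [1] u=0 | in 4 | out 1 | prev ⊥ | push {}
  [2] u=1 | in 4 | out 2 | prev ⊥ | push {0}
  [3] u=2 | in 2 | out 4 | ==
  [4] u=0 | in ⊤ | out ⊤ | prev 1 | push {}

Converged values:
  [0] ⊤
  [1] 2
  [2] 4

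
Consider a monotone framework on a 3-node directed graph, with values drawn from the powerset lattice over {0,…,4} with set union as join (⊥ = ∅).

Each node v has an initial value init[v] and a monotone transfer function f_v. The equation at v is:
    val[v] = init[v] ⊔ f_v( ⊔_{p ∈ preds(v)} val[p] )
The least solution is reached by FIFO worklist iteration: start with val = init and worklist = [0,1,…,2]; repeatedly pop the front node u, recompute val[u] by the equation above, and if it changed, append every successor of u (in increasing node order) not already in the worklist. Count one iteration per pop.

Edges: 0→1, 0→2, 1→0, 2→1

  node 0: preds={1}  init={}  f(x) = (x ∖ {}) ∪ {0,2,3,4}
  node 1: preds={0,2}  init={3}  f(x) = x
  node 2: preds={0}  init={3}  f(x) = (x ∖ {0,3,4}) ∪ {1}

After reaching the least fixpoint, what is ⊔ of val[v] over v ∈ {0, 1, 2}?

Trace (8 dequeues):
  [1] u=0 | in {3} | out {0,2,3,4} | prev {} | push {}
  [2] u=1 | in {0,2,3,4} | out {0,2,3,4} | prev {3} | push {0}
  [3] u=2 | in {0,2,3,4} | out {1,2,3} | prev {3} | push {1}
  [4] u=0 | in {0,2,3,4} | out {0,2,3,4} | ==
  [5] u=1 | in {0,1,2,3,4} | out {0,1,2,3,4} | prev {0,2,3,4} | push {0}
  [6] u=0 | in {0,1,2,3,4} | out {0,1,2,3,4} | prev {0,2,3,4} | push {1,2}
  [7] u=1 | in {0,1,2,3,4} | out {0,1,2,3,4} | ==
  [8] u=2 | in {0,1,2,3,4} | out {1,2,3} | ==

Converged values:
  [0] {0,1,2,3,4}
  [1] {0,1,2,3,4}
  [2] {1,2,3}

{0,1,2,3,4}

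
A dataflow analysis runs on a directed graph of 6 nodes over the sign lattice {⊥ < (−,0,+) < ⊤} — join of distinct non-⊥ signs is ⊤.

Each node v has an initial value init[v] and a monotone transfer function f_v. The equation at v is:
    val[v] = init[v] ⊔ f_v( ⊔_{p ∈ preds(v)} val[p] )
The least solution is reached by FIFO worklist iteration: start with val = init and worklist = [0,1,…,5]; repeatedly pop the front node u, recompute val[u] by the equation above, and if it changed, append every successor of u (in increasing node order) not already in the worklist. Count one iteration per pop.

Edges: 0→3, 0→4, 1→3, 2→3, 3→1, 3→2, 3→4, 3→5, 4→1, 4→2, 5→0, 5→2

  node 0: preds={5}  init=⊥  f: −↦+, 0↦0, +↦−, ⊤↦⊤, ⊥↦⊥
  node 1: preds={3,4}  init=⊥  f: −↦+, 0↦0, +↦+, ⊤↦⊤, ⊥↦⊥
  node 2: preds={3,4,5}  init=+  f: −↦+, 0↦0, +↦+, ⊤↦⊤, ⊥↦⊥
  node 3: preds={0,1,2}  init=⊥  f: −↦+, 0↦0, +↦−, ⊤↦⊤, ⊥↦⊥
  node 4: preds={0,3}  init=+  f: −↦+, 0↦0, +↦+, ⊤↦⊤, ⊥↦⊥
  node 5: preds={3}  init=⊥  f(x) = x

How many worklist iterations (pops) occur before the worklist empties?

18

Trace (18 dequeues):
  [1] u=0 | in ⊥ | out ⊥ | ==
  [2] u=1 | in + | out + | prev ⊥ | push {}
  [3] u=2 | in + | out + | ==
  [4] u=3 | in + | out − | prev ⊥ | push {1,2}
  [5] u=4 | in − | out + | ==
  [6] u=5 | in − | out − | prev ⊥ | push {0}
  [7] u=1 | in ⊤ | out ⊤ | prev + | push {3}
  [8] u=2 | in ⊤ | out ⊤ | prev + | push {}
  [9] u=0 | in − | out + | prev ⊥ | push {4}
  [10] u=3 | in ⊤ | out ⊤ | prev − | push {1,2,5}
  [11] u=4 | in ⊤ | out ⊤ | prev + | push {}
  [12] u=1 | in ⊤ | out ⊤ | ==
  [13] u=2 | in ⊤ | out ⊤ | ==
  [14] u=5 | in ⊤ | out ⊤ | prev − | push {0,2}
  [15] u=0 | in ⊤ | out ⊤ | prev + | push {3,4}
  [16] u=2 | in ⊤ | out ⊤ | ==
  [17] u=3 | in ⊤ | out ⊤ | ==
  [18] u=4 | in ⊤ | out ⊤ | ==

Converged values:
  [0] ⊤
  [1] ⊤
  [2] ⊤
  [3] ⊤
  [4] ⊤
  [5] ⊤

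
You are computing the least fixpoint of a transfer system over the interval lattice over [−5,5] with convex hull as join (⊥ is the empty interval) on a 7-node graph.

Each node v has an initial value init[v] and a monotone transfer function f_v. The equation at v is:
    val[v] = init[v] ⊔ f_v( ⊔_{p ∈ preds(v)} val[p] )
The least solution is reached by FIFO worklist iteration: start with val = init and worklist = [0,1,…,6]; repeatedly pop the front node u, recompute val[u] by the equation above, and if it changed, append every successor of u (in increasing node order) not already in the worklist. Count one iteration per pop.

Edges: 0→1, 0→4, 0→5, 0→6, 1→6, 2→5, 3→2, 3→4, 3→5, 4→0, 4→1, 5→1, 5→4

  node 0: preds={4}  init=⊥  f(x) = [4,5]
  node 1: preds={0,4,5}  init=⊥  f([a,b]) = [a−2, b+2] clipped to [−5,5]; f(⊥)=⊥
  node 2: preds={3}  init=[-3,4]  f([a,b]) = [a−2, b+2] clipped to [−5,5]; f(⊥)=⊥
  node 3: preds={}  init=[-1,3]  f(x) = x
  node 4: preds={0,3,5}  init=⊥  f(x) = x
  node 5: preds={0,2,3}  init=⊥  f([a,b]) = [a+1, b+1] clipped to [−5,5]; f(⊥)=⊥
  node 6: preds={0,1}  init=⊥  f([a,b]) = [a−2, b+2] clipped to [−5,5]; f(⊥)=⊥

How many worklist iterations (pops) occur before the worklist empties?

13

Worklist (13 pops):
  #1 pop 0: in=⊥ → [4,5] (was ⊥); enqueue []
  #2 pop 1: in=[4,5] → [2,5] (was ⊥); enqueue []
  #3 pop 2: in=[-1,3] → [-3,5] (was [-3,4]); enqueue []
  #4 pop 3: in=⊥ → [-1,3] (no change)
  #5 pop 4: in=[-1,5] → [-1,5] (was ⊥); enqueue [0,1]
  #6 pop 5: in=[-3,5] → [-2,5] (was ⊥); enqueue [4]
  #7 pop 6: in=[2,5] → [0,5] (was ⊥); enqueue []
  #8 pop 0: in=[-1,5] → [4,5] (no change)
  #9 pop 1: in=[-2,5] → [-4,5] (was [2,5]); enqueue [6]
  #10 pop 4: in=[-2,5] → [-2,5] (was [-1,5]); enqueue [0,1]
  #11 pop 6: in=[-4,5] → [-5,5] (was [0,5]); enqueue []
  #12 pop 0: in=[-2,5] → [4,5] (no change)
  #13 pop 1: in=[-2,5] → [-4,5] (no change)

Fixpoint:
  val[0] = [4,5]
  val[1] = [-4,5]
  val[2] = [-3,5]
  val[3] = [-1,3]
  val[4] = [-2,5]
  val[5] = [-2,5]
  val[6] = [-5,5]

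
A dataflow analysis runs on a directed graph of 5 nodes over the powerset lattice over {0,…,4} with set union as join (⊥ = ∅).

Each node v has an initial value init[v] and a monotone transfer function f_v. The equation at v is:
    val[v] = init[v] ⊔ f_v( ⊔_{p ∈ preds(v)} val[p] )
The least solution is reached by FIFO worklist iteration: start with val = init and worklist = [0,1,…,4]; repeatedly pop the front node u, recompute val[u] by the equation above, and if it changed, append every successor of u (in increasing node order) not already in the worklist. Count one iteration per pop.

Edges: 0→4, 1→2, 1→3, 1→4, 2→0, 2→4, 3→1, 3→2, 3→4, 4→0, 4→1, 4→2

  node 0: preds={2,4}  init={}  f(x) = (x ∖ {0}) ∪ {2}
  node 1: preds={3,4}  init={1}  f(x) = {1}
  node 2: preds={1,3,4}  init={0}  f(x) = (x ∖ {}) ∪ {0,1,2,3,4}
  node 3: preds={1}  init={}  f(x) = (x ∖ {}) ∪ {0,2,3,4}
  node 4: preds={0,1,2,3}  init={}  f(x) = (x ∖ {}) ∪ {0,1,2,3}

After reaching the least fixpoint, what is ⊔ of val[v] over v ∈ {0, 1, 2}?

{0,1,2,3,4}

Worklist (9 pops):
  #1 pop 0: in={0} → {2} (was {}); enqueue []
  #2 pop 1: in={} → {1} (no change)
  #3 pop 2: in={1} → {0,1,2,3,4} (was {0}); enqueue [0]
  #4 pop 3: in={1} → {0,1,2,3,4} (was {}); enqueue [1,2]
  #5 pop 4: in={0,1,2,3,4} → {0,1,2,3,4} (was {}); enqueue []
  #6 pop 0: in={0,1,2,3,4} → {1,2,3,4} (was {2}); enqueue [4]
  #7 pop 1: in={0,1,2,3,4} → {1} (no change)
  #8 pop 2: in={0,1,2,3,4} → {0,1,2,3,4} (no change)
  #9 pop 4: in={0,1,2,3,4} → {0,1,2,3,4} (no change)

Fixpoint:
  val[0] = {1,2,3,4}
  val[1] = {1}
  val[2] = {0,1,2,3,4}
  val[3] = {0,1,2,3,4}
  val[4] = {0,1,2,3,4}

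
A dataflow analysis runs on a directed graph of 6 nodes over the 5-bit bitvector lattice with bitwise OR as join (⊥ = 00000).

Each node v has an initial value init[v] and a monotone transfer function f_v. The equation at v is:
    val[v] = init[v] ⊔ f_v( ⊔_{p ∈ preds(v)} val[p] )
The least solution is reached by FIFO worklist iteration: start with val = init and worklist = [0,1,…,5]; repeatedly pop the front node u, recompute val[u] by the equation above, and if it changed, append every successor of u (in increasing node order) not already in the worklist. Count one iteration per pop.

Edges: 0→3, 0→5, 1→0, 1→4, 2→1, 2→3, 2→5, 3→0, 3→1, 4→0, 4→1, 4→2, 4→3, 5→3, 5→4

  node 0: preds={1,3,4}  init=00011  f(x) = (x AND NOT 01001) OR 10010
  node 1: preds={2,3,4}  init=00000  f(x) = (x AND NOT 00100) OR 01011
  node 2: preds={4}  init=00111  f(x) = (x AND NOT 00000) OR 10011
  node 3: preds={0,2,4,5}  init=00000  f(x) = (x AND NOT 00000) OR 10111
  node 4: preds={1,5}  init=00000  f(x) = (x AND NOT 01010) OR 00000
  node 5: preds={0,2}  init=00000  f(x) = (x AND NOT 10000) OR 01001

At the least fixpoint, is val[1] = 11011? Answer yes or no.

Trace (16 dequeues):
  [1] u=0 | in 00000 | out 10011 | prev 00011 | push {}
  [2] u=1 | in 00111 | out 01011 | prev 00000 | push {0}
  [3] u=2 | in 00000 | out 10111 | prev 00111 | push {1}
  [4] u=3 | in 10111 | out 10111 | prev 00000 | push {}
  [5] u=4 | in 01011 | out 00001 | prev 00000 | push {2,3}
  [6] u=5 | in 10111 | out 01111 | prev 00000 | push {4}
  [7] u=0 | in 11111 | out 10111 | prev 10011 | push {5}
  [8] u=1 | in 10111 | out 11011 | prev 01011 | push {0}
  [9] u=2 | in 00001 | out 10111 | ==
  [10] u=3 | in 11111 | out 11111 | prev 10111 | push {1}
  [11] u=4 | in 11111 | out 10101 | prev 00001 | push {2,3}
  [12] u=5 | in 10111 | out 01111 | ==
  [13] u=0 | in 11111 | out 10111 | ==
  [14] u=1 | in 11111 | out 11011 | ==
  [15] u=2 | in 10101 | out 10111 | ==
  [16] u=3 | in 11111 | out 11111 | ==

Converged values:
  [0] 10111
  [1] 11011
  [2] 10111
  [3] 11111
  [4] 10101
  [5] 01111

yes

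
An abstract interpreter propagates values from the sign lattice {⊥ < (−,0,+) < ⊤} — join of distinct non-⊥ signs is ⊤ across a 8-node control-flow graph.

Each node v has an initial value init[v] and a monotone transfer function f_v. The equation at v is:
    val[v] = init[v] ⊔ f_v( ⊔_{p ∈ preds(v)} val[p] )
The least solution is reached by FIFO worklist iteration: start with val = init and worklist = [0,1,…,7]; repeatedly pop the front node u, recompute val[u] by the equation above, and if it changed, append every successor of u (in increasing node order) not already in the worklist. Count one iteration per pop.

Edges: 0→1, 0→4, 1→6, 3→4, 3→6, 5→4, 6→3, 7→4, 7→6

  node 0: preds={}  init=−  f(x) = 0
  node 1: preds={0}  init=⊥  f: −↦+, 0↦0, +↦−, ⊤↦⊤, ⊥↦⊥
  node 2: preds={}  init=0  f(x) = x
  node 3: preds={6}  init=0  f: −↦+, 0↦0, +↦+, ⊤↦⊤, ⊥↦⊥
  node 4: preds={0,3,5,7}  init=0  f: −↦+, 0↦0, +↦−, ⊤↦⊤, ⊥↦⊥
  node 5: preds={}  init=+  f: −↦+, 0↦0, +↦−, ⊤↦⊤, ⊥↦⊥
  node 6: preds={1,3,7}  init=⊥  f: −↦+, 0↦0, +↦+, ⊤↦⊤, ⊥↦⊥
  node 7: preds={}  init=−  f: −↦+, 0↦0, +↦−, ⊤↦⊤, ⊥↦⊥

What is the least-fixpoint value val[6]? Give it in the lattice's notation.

Trace (11 dequeues):
  [1] u=0 | in ⊥ | out ⊤ | prev − | push {}
  [2] u=1 | in ⊤ | out ⊤ | prev ⊥ | push {}
  [3] u=2 | in ⊥ | out 0 | ==
  [4] u=3 | in ⊥ | out 0 | ==
  [5] u=4 | in ⊤ | out ⊤ | prev 0 | push {}
  [6] u=5 | in ⊥ | out + | ==
  [7] u=6 | in ⊤ | out ⊤ | prev ⊥ | push {3}
  [8] u=7 | in ⊥ | out − | ==
  [9] u=3 | in ⊤ | out ⊤ | prev 0 | push {4,6}
  [10] u=4 | in ⊤ | out ⊤ | ==
  [11] u=6 | in ⊤ | out ⊤ | ==

Converged values:
  [0] ⊤
  [1] ⊤
  [2] 0
  [3] ⊤
  [4] ⊤
  [5] +
  [6] ⊤
  [7] −

⊤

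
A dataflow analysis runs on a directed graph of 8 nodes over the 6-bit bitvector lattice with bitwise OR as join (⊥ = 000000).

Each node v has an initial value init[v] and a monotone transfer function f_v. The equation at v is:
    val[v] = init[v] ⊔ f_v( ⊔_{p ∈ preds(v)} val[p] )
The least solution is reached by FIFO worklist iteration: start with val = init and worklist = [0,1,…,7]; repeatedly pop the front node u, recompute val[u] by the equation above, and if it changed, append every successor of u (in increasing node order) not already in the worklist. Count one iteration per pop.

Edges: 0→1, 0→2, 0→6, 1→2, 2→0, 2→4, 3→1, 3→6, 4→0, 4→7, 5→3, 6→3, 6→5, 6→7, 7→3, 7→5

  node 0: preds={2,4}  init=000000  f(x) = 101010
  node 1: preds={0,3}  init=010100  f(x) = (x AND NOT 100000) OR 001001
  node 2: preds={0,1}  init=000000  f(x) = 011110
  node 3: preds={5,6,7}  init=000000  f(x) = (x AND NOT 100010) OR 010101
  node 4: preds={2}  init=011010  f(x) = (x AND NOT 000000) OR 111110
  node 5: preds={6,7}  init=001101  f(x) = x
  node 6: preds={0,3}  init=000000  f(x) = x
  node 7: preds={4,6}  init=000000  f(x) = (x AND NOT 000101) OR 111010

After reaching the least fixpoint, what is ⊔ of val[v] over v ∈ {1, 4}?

Worklist (13 pops):
  #1 pop 0: in=011010 → 101010 (was 000000); enqueue []
  #2 pop 1: in=101010 → 011111 (was 010100); enqueue []
  #3 pop 2: in=111111 → 011110 (was 000000); enqueue [0]
  #4 pop 3: in=001101 → 011101 (was 000000); enqueue [1]
  #5 pop 4: in=011110 → 111110 (was 011010); enqueue []
  #6 pop 5: in=000000 → 001101 (no change)
  #7 pop 6: in=111111 → 111111 (was 000000); enqueue [3,5]
  #8 pop 7: in=111111 → 111010 (was 000000); enqueue []
  #9 pop 0: in=111110 → 101010 (no change)
  #10 pop 1: in=111111 → 011111 (no change)
  #11 pop 3: in=111111 → 011101 (no change)
  #12 pop 5: in=111111 → 111111 (was 001101); enqueue [3]
  #13 pop 3: in=111111 → 011101 (no change)

Fixpoint:
  val[0] = 101010
  val[1] = 011111
  val[2] = 011110
  val[3] = 011101
  val[4] = 111110
  val[5] = 111111
  val[6] = 111111
  val[7] = 111010

111111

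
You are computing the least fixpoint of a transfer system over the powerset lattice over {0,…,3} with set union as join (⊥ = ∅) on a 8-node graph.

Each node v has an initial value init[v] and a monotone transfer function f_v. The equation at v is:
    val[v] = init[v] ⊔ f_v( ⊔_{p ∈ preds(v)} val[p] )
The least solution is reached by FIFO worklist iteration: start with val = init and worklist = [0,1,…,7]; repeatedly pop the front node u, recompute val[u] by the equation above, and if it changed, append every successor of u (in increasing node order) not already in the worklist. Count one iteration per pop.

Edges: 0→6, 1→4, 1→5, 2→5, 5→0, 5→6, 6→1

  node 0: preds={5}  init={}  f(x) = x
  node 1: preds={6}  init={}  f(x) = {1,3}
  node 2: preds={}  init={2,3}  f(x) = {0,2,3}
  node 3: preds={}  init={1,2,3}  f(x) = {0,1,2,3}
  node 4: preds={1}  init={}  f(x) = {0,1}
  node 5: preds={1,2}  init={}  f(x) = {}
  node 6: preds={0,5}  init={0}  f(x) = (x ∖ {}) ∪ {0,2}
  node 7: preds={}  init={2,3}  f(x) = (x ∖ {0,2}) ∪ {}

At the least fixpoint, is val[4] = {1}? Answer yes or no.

no

Trace (9 dequeues):
  [1] u=0 | in {} | out {} | ==
  [2] u=1 | in {0} | out {1,3} | prev {} | push {}
  [3] u=2 | in {} | out {0,2,3} | prev {2,3} | push {}
  [4] u=3 | in {} | out {0,1,2,3} | prev {1,2,3} | push {}
  [5] u=4 | in {1,3} | out {0,1} | prev {} | push {}
  [6] u=5 | in {0,1,2,3} | out {} | ==
  [7] u=6 | in {} | out {0,2} | prev {0} | push {1}
  [8] u=7 | in {} | out {2,3} | ==
  [9] u=1 | in {0,2} | out {1,3} | ==

Converged values:
  [0] {}
  [1] {1,3}
  [2] {0,2,3}
  [3] {0,1,2,3}
  [4] {0,1}
  [5] {}
  [6] {0,2}
  [7] {2,3}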